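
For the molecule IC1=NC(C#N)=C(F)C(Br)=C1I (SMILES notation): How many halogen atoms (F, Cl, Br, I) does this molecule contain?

4

Halogen atoms appear at heavy-atom positions 1, 8, 10, 12 (1×Br, 1×F, 2×I).
Other groups present: 1 nitrile.
Halogen count: 4.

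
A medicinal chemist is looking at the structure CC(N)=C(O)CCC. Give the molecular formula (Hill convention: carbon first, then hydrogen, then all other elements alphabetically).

C6H13NO

Walk through each heavy atom and fill implicit hydrogens from standard valence (C 4, N 3, O 2, S 2, halogen 1):
  atom 1: C, bond orders sum to 1 (valence 4) → 3 H
  atom 2: C, bond orders sum to 4 (valence 4) → 0 H
  atom 3: N, bond orders sum to 1 (valence 3) → 2 H
  atom 4: C, bond orders sum to 4 (valence 4) → 0 H
  atom 5: O, bond orders sum to 1 (valence 2) → 1 H
  atom 6: C, bond orders sum to 2 (valence 4) → 2 H
  atom 7: C, bond orders sum to 2 (valence 4) → 2 H
  atom 8: C, bond orders sum to 1 (valence 4) → 3 H
Totals → C:6, H:13, N:1, O:1.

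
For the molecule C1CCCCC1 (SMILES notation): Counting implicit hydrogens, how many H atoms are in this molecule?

Walk through each heavy atom and fill implicit hydrogens from standard valence (C 4, N 3, O 2, S 2, halogen 1):
  atom 1: C, bond orders sum to 2 (valence 4) → 2 H
  atom 2: C, bond orders sum to 2 (valence 4) → 2 H
  atom 3: C, bond orders sum to 2 (valence 4) → 2 H
  atom 4: C, bond orders sum to 2 (valence 4) → 2 H
  atom 5: C, bond orders sum to 2 (valence 4) → 2 H
  atom 6: C, bond orders sum to 2 (valence 4) → 2 H
Total hydrogens: 12.

12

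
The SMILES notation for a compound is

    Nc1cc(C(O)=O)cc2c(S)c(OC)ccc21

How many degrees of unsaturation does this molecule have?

8

Molecular formula: C12H11NO3S.
DoU = (2C + 2 + N − H − X) / 2, where X is the halogen count and O/S are ignored.
    = (2·12 + 2 + 1 − 11 − 0) / 2 = 16 / 2 = 8.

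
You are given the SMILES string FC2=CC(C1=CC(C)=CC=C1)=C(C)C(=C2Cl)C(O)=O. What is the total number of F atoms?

1

Scan the SMILES for F atoms (remember two-letter symbols like Cl and Br are single atoms).
Fluorine count: 1.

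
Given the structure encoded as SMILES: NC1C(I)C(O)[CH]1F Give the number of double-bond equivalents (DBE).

1

Molecular formula: C4H7FINO.
DoU = (2C + 2 + N − H − X) / 2, where X is the halogen count and O/S are ignored.
    = (2·4 + 2 + 1 − 7 − 2) / 2 = 2 / 2 = 1.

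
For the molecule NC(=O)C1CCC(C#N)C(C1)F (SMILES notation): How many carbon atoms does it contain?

8

Count every carbon token in the SMILES (each C, including those in ring-closure positions and inside branches).
Carbon count: 8.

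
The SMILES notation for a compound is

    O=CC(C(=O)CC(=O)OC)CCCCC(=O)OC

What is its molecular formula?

Walk through each heavy atom and fill implicit hydrogens from standard valence (C 4, N 3, O 2, S 2, halogen 1):
  atom 1: O, bond orders sum to 2 (valence 2) → 0 H
  atom 2: C, bond orders sum to 3 (valence 4) → 1 H
  atom 3: C, bond orders sum to 3 (valence 4) → 1 H
  atom 4: C, bond orders sum to 4 (valence 4) → 0 H
  atom 5: O, bond orders sum to 2 (valence 2) → 0 H
  atom 6: C, bond orders sum to 2 (valence 4) → 2 H
  atom 7: C, bond orders sum to 4 (valence 4) → 0 H
  atom 8: O, bond orders sum to 2 (valence 2) → 0 H
  atom 9: O, bond orders sum to 2 (valence 2) → 0 H
  atom 10: C, bond orders sum to 1 (valence 4) → 3 H
  atom 11: C, bond orders sum to 2 (valence 4) → 2 H
  atom 12: C, bond orders sum to 2 (valence 4) → 2 H
  atom 13: C, bond orders sum to 2 (valence 4) → 2 H
  atom 14: C, bond orders sum to 2 (valence 4) → 2 H
  atom 15: C, bond orders sum to 4 (valence 4) → 0 H
  atom 16: O, bond orders sum to 2 (valence 2) → 0 H
  atom 17: O, bond orders sum to 2 (valence 2) → 0 H
  atom 18: C, bond orders sum to 1 (valence 4) → 3 H
Totals → C:12, H:18, O:6.
In Hill order: C12H18O6.

C12H18O6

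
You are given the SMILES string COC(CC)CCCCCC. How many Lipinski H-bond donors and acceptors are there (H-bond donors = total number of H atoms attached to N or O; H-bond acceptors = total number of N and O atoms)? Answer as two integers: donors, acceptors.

0, 1

Donors: find every N or O and count the H atoms it carries.
  atom 2 (O): bond orders sum to 2 → 0 H
Lipinski HBD = 0.
Acceptors: N atoms = 0, O atoms = 1 → HBA = 1.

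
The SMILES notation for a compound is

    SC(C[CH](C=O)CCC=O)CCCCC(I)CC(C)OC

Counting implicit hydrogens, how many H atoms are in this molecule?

Walk through each heavy atom and fill implicit hydrogens from standard valence (C 4, N 3, O 2, S 2, halogen 1):
  atom 1: S, bond orders sum to 1 (valence 2) → 1 H
  atom 2: C, bond orders sum to 3 (valence 4) → 1 H
  atom 3: C, bond orders sum to 2 (valence 4) → 2 H
  atom 4: C with explicit H count 1
  atom 5: C, bond orders sum to 3 (valence 4) → 1 H
  atom 6: O, bond orders sum to 2 (valence 2) → 0 H
  atom 7: C, bond orders sum to 2 (valence 4) → 2 H
  atom 8: C, bond orders sum to 2 (valence 4) → 2 H
  atom 9: C, bond orders sum to 3 (valence 4) → 1 H
  atom 10: O, bond orders sum to 2 (valence 2) → 0 H
  atom 11: C, bond orders sum to 2 (valence 4) → 2 H
  atom 12: C, bond orders sum to 2 (valence 4) → 2 H
  atom 13: C, bond orders sum to 2 (valence 4) → 2 H
  atom 14: C, bond orders sum to 2 (valence 4) → 2 H
  atom 15: C, bond orders sum to 3 (valence 4) → 1 H
  atom 16: I (halogen, monovalent) → 0 H
  atom 17: C, bond orders sum to 2 (valence 4) → 2 H
  atom 18: C, bond orders sum to 3 (valence 4) → 1 H
  atom 19: C, bond orders sum to 1 (valence 4) → 3 H
  atom 20: O, bond orders sum to 2 (valence 2) → 0 H
  atom 21: C, bond orders sum to 1 (valence 4) → 3 H
Total hydrogens: 29.

29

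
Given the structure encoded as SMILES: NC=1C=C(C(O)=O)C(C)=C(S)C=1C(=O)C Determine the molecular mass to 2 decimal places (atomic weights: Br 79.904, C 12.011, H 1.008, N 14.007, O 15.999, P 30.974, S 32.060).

First, the molecular formula is C10H11NO3S (counting implicit H from valence).
  C: 10 × 12.011 = 120.110
  H: 11 × 1.008 = 11.088
  N: 1 × 14.007 = 14.007
  O: 3 × 15.999 = 47.997
  S: 1 × 32.060 = 32.060
Sum: 10×12.011 + 11×1.008 + 1×14.007 + 3×15.999 + 1×32.060 = 225.262 → 225.26 g/mol.

225.26 g/mol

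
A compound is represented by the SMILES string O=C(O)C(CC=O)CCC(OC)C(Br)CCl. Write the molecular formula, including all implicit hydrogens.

Walk through each heavy atom and fill implicit hydrogens from standard valence (C 4, N 3, O 2, S 2, halogen 1):
  atom 1: O, bond orders sum to 2 (valence 2) → 0 H
  atom 2: C, bond orders sum to 4 (valence 4) → 0 H
  atom 3: O, bond orders sum to 1 (valence 2) → 1 H
  atom 4: C, bond orders sum to 3 (valence 4) → 1 H
  atom 5: C, bond orders sum to 2 (valence 4) → 2 H
  atom 6: C, bond orders sum to 3 (valence 4) → 1 H
  atom 7: O, bond orders sum to 2 (valence 2) → 0 H
  atom 8: C, bond orders sum to 2 (valence 4) → 2 H
  atom 9: C, bond orders sum to 2 (valence 4) → 2 H
  atom 10: C, bond orders sum to 3 (valence 4) → 1 H
  atom 11: O, bond orders sum to 2 (valence 2) → 0 H
  atom 12: C, bond orders sum to 1 (valence 4) → 3 H
  atom 13: C, bond orders sum to 3 (valence 4) → 1 H
  atom 14: Br (halogen, monovalent) → 0 H
  atom 15: C, bond orders sum to 2 (valence 4) → 2 H
  atom 16: Cl (halogen, monovalent) → 0 H
Totals → C:10, H:16, Br:1, Cl:1, O:4.
In Hill order: C10H16BrClO4.

C10H16BrClO4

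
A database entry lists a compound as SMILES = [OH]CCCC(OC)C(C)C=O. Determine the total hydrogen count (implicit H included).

Walk through each heavy atom and fill implicit hydrogens from standard valence (C 4, N 3, O 2, S 2, halogen 1):
  atom 1: O with explicit H count 1
  atom 2: C, bond orders sum to 2 (valence 4) → 2 H
  atom 3: C, bond orders sum to 2 (valence 4) → 2 H
  atom 4: C, bond orders sum to 2 (valence 4) → 2 H
  atom 5: C, bond orders sum to 3 (valence 4) → 1 H
  atom 6: O, bond orders sum to 2 (valence 2) → 0 H
  atom 7: C, bond orders sum to 1 (valence 4) → 3 H
  atom 8: C, bond orders sum to 3 (valence 4) → 1 H
  atom 9: C, bond orders sum to 1 (valence 4) → 3 H
  atom 10: C, bond orders sum to 3 (valence 4) → 1 H
  atom 11: O, bond orders sum to 2 (valence 2) → 0 H
Total hydrogens: 16.

16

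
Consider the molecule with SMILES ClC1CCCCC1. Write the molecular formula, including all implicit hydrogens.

Walk through each heavy atom and fill implicit hydrogens from standard valence (C 4, N 3, O 2, S 2, halogen 1):
  atom 1: Cl (halogen, monovalent) → 0 H
  atom 2: C, bond orders sum to 3 (valence 4) → 1 H
  atom 3: C, bond orders sum to 2 (valence 4) → 2 H
  atom 4: C, bond orders sum to 2 (valence 4) → 2 H
  atom 5: C, bond orders sum to 2 (valence 4) → 2 H
  atom 6: C, bond orders sum to 2 (valence 4) → 2 H
  atom 7: C, bond orders sum to 2 (valence 4) → 2 H
Totals → C:6, H:11, Cl:1.

C6H11Cl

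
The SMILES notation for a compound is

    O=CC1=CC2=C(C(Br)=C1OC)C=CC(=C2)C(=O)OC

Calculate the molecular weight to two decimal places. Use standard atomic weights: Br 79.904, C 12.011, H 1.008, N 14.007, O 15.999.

323.14 g/mol

First, the molecular formula is C14H11BrO4 (counting implicit H from valence).
  Br: 1 × 79.904 = 79.904
  C: 14 × 12.011 = 168.154
  H: 11 × 1.008 = 11.088
  O: 4 × 15.999 = 63.996
Sum: 1×79.904 + 14×12.011 + 11×1.008 + 4×15.999 = 323.142 → 323.14 g/mol.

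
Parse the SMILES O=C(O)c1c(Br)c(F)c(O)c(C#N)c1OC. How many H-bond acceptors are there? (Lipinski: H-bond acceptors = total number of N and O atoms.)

5

N atoms: 1; O atoms: 4.
Lipinski HBA = 1 + 4 = 5.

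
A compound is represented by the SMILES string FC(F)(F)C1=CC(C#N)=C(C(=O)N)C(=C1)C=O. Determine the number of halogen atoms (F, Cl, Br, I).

Halogen atoms appear at heavy-atom positions 1, 3, 4 (3×F).
Other groups present: 1 aldehyde, 1 amide, 1 nitrile.
Halogen count: 3.

3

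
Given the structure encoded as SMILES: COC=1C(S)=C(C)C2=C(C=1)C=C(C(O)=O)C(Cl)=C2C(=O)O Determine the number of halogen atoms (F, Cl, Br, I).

1

Halogen atoms appear at heavy-atom position 17 (1×Cl).
Other groups present: 2 carboxylic acid, 1 ether, 1 thiol.
Halogen count: 1.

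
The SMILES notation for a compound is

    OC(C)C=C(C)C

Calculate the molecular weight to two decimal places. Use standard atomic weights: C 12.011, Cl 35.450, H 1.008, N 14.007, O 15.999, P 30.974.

First, the molecular formula is C6H12O (counting implicit H from valence).
  C: 6 × 12.011 = 72.066
  H: 12 × 1.008 = 12.096
  O: 1 × 15.999 = 15.999
Sum: 6×12.011 + 12×1.008 + 1×15.999 = 100.161 → 100.16 g/mol.

100.16 g/mol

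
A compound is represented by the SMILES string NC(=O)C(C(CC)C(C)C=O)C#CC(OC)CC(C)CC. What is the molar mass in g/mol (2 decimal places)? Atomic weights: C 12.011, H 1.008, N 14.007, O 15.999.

295.42 g/mol

First, the molecular formula is C17H29NO3 (counting implicit H from valence).
  C: 17 × 12.011 = 204.187
  H: 29 × 1.008 = 29.232
  N: 1 × 14.007 = 14.007
  O: 3 × 15.999 = 47.997
Sum: 17×12.011 + 29×1.008 + 1×14.007 + 3×15.999 = 295.423 → 295.42 g/mol.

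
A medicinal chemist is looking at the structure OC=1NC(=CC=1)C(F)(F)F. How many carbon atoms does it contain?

5

Count every carbon token in the SMILES (each C, including those in ring-closure positions and inside branches).
Carbon count: 5.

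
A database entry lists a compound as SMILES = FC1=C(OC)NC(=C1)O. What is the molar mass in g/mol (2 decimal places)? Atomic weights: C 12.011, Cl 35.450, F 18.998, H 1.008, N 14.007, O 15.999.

First, the molecular formula is C5H6FNO2 (counting implicit H from valence).
  C: 5 × 12.011 = 60.055
  F: 1 × 18.998 = 18.998
  H: 6 × 1.008 = 6.048
  N: 1 × 14.007 = 14.007
  O: 2 × 15.999 = 31.998
Sum: 5×12.011 + 1×18.998 + 6×1.008 + 1×14.007 + 2×15.999 = 131.106 → 131.11 g/mol.

131.11 g/mol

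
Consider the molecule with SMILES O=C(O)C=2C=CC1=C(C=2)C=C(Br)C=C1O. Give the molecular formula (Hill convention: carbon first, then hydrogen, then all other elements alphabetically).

Walk through each heavy atom and fill implicit hydrogens from standard valence (C 4, N 3, O 2, S 2, halogen 1):
  atom 1: O, bond orders sum to 2 (valence 2) → 0 H
  atom 2: C, bond orders sum to 4 (valence 4) → 0 H
  atom 3: O, bond orders sum to 1 (valence 2) → 1 H
  atom 4: C, bond orders sum to 4 (valence 4) → 0 H
  atom 5: C, bond orders sum to 3 (valence 4) → 1 H
  atom 6: C, bond orders sum to 3 (valence 4) → 1 H
  atom 7: C, bond orders sum to 4 (valence 4) → 0 H
  atom 8: C, bond orders sum to 4 (valence 4) → 0 H
  atom 9: C, bond orders sum to 3 (valence 4) → 1 H
  atom 10: C, bond orders sum to 3 (valence 4) → 1 H
  atom 11: C, bond orders sum to 4 (valence 4) → 0 H
  atom 12: Br (halogen, monovalent) → 0 H
  atom 13: C, bond orders sum to 3 (valence 4) → 1 H
  atom 14: C, bond orders sum to 4 (valence 4) → 0 H
  atom 15: O, bond orders sum to 1 (valence 2) → 1 H
Totals → C:11, H:7, Br:1, O:3.
In Hill order: C11H7BrO3.

C11H7BrO3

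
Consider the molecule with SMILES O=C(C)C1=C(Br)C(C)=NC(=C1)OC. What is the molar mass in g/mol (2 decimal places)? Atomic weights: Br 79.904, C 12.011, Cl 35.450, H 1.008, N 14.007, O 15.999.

244.09 g/mol

First, the molecular formula is C9H10BrNO2 (counting implicit H from valence).
  Br: 1 × 79.904 = 79.904
  C: 9 × 12.011 = 108.099
  H: 10 × 1.008 = 10.080
  N: 1 × 14.007 = 14.007
  O: 2 × 15.999 = 31.998
Sum: 1×79.904 + 9×12.011 + 10×1.008 + 1×14.007 + 2×15.999 = 244.088 → 244.09 g/mol.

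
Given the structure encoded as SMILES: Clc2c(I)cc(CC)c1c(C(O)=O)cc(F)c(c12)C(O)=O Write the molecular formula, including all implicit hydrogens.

C14H9ClFIO4

Walk through each heavy atom and fill implicit hydrogens from standard valence (C 4, N 3, O 2, S 2, halogen 1); for lowercase aromatic atoms, an aromatic c carries 1 H when it has two neighbours and 0 H with three, and aromatic n carries 0 H:
  atom 1: Cl (halogen, monovalent) → 0 H
  atom 2: aromatic c, 3 neighbours → 0 H
  atom 3: aromatic c, 3 neighbours → 0 H
  atom 4: I (halogen, monovalent) → 0 H
  atom 5: aromatic c, 2 neighbours → 1 H
  atom 6: aromatic c, 3 neighbours → 0 H
  atom 7: C, bond orders sum to 2 (valence 4) → 2 H
  atom 8: C, bond orders sum to 1 (valence 4) → 3 H
  atom 9: aromatic c, 3 neighbours → 0 H
  atom 10: aromatic c, 3 neighbours → 0 H
  atom 11: C, bond orders sum to 4 (valence 4) → 0 H
  atom 12: O, bond orders sum to 1 (valence 2) → 1 H
  atom 13: O, bond orders sum to 2 (valence 2) → 0 H
  atom 14: aromatic c, 2 neighbours → 1 H
  atom 15: aromatic c, 3 neighbours → 0 H
  atom 16: F (halogen, monovalent) → 0 H
  atom 17: aromatic c, 3 neighbours → 0 H
  atom 18: aromatic c, 3 neighbours → 0 H
  atom 19: C, bond orders sum to 4 (valence 4) → 0 H
  atom 20: O, bond orders sum to 1 (valence 2) → 1 H
  atom 21: O, bond orders sum to 2 (valence 2) → 0 H
Totals → C:14, H:9, Cl:1, F:1, I:1, O:4.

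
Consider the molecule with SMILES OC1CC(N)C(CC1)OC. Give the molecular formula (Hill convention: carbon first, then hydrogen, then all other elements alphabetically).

C7H15NO2

Walk through each heavy atom and fill implicit hydrogens from standard valence (C 4, N 3, O 2, S 2, halogen 1):
  atom 1: O, bond orders sum to 1 (valence 2) → 1 H
  atom 2: C, bond orders sum to 3 (valence 4) → 1 H
  atom 3: C, bond orders sum to 2 (valence 4) → 2 H
  atom 4: C, bond orders sum to 3 (valence 4) → 1 H
  atom 5: N, bond orders sum to 1 (valence 3) → 2 H
  atom 6: C, bond orders sum to 3 (valence 4) → 1 H
  atom 7: C, bond orders sum to 2 (valence 4) → 2 H
  atom 8: C, bond orders sum to 2 (valence 4) → 2 H
  atom 9: O, bond orders sum to 2 (valence 2) → 0 H
  atom 10: C, bond orders sum to 1 (valence 4) → 3 H
Totals → C:7, H:15, N:1, O:2.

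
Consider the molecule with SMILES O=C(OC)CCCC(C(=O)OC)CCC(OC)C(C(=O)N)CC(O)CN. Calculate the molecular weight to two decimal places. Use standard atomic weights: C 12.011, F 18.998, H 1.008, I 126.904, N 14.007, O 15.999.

First, the molecular formula is C17H32N2O7 (counting implicit H from valence).
  C: 17 × 12.011 = 204.187
  H: 32 × 1.008 = 32.256
  N: 2 × 14.007 = 28.014
  O: 7 × 15.999 = 111.993
Sum: 17×12.011 + 32×1.008 + 2×14.007 + 7×15.999 = 376.450 → 376.45 g/mol.

376.45 g/mol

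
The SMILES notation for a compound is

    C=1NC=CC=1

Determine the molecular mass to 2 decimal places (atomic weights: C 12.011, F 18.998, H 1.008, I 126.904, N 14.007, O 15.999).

67.09 g/mol

First, the molecular formula is C4H5N (counting implicit H from valence).
  C: 4 × 12.011 = 48.044
  H: 5 × 1.008 = 5.040
  N: 1 × 14.007 = 14.007
Sum: 4×12.011 + 5×1.008 + 1×14.007 = 67.091 → 67.09 g/mol.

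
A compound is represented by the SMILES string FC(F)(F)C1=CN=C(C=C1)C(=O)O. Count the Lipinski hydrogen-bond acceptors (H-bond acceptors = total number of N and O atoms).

N atoms: 1; O atoms: 2.
Lipinski HBA = 1 + 2 = 3.

3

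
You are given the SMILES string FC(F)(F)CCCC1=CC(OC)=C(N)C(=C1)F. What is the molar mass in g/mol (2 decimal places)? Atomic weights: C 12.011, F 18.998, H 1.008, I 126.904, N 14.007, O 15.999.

251.22 g/mol

First, the molecular formula is C11H13F4NO (counting implicit H from valence).
  C: 11 × 12.011 = 132.121
  F: 4 × 18.998 = 75.992
  H: 13 × 1.008 = 13.104
  N: 1 × 14.007 = 14.007
  O: 1 × 15.999 = 15.999
Sum: 11×12.011 + 4×18.998 + 13×1.008 + 1×14.007 + 1×15.999 = 251.223 → 251.22 g/mol.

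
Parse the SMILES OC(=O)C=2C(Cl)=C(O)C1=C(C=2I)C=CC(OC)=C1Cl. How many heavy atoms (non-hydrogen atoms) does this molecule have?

Every atom symbol written in the SMILES (organic subset) is one heavy atom; implicit H are not written.
Heavy atoms by element → C:12, Cl:2, I:1, O:4.
Total: 19.

19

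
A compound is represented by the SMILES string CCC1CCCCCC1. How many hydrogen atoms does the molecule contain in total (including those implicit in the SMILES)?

Walk through each heavy atom and fill implicit hydrogens from standard valence (C 4, N 3, O 2, S 2, halogen 1):
  atom 1: C, bond orders sum to 1 (valence 4) → 3 H
  atom 2: C, bond orders sum to 2 (valence 4) → 2 H
  atom 3: C, bond orders sum to 3 (valence 4) → 1 H
  atom 4: C, bond orders sum to 2 (valence 4) → 2 H
  atom 5: C, bond orders sum to 2 (valence 4) → 2 H
  atom 6: C, bond orders sum to 2 (valence 4) → 2 H
  atom 7: C, bond orders sum to 2 (valence 4) → 2 H
  atom 8: C, bond orders sum to 2 (valence 4) → 2 H
  atom 9: C, bond orders sum to 2 (valence 4) → 2 H
Total hydrogens: 18.

18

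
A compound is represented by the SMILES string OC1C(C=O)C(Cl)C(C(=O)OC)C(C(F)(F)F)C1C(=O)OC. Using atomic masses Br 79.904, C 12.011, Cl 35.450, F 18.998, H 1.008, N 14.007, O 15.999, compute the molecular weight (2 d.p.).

346.68 g/mol

First, the molecular formula is C12H14ClF3O6 (counting implicit H from valence).
  C: 12 × 12.011 = 144.132
  Cl: 1 × 35.450 = 35.450
  F: 3 × 18.998 = 56.994
  H: 14 × 1.008 = 14.112
  O: 6 × 15.999 = 95.994
Sum: 12×12.011 + 1×35.450 + 3×18.998 + 14×1.008 + 6×15.999 = 346.682 → 346.68 g/mol.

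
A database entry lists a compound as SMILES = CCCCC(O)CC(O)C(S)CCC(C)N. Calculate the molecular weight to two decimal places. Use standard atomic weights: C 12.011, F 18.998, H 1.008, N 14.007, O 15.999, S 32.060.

249.41 g/mol

First, the molecular formula is C12H27NO2S (counting implicit H from valence).
  C: 12 × 12.011 = 144.132
  H: 27 × 1.008 = 27.216
  N: 1 × 14.007 = 14.007
  O: 2 × 15.999 = 31.998
  S: 1 × 32.060 = 32.060
Sum: 12×12.011 + 27×1.008 + 1×14.007 + 2×15.999 + 1×32.060 = 249.413 → 249.41 g/mol.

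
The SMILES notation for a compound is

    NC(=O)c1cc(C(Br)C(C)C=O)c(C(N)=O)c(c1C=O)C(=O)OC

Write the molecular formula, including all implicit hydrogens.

C15H15BrN2O6

Walk through each heavy atom and fill implicit hydrogens from standard valence (C 4, N 3, O 2, S 2, halogen 1); for lowercase aromatic atoms, an aromatic c carries 1 H when it has two neighbours and 0 H with three, and aromatic n carries 0 H:
  atom 1: N, bond orders sum to 1 (valence 3) → 2 H
  atom 2: C, bond orders sum to 4 (valence 4) → 0 H
  atom 3: O, bond orders sum to 2 (valence 2) → 0 H
  atom 4: aromatic c, 3 neighbours → 0 H
  atom 5: aromatic c, 2 neighbours → 1 H
  atom 6: aromatic c, 3 neighbours → 0 H
  atom 7: C, bond orders sum to 3 (valence 4) → 1 H
  atom 8: Br (halogen, monovalent) → 0 H
  atom 9: C, bond orders sum to 3 (valence 4) → 1 H
  atom 10: C, bond orders sum to 1 (valence 4) → 3 H
  atom 11: C, bond orders sum to 3 (valence 4) → 1 H
  atom 12: O, bond orders sum to 2 (valence 2) → 0 H
  atom 13: aromatic c, 3 neighbours → 0 H
  atom 14: C, bond orders sum to 4 (valence 4) → 0 H
  atom 15: N, bond orders sum to 1 (valence 3) → 2 H
  atom 16: O, bond orders sum to 2 (valence 2) → 0 H
  atom 17: aromatic c, 3 neighbours → 0 H
  atom 18: aromatic c, 3 neighbours → 0 H
  atom 19: C, bond orders sum to 3 (valence 4) → 1 H
  atom 20: O, bond orders sum to 2 (valence 2) → 0 H
  atom 21: C, bond orders sum to 4 (valence 4) → 0 H
  atom 22: O, bond orders sum to 2 (valence 2) → 0 H
  atom 23: O, bond orders sum to 2 (valence 2) → 0 H
  atom 24: C, bond orders sum to 1 (valence 4) → 3 H
Totals → C:15, H:15, Br:1, N:2, O:6.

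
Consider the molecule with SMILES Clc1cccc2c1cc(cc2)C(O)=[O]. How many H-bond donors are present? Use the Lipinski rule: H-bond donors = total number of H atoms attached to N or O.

Donors: find every N or O and count the H atoms it carries.
  atom 13 (O): bond orders sum to 1 → 1 H
  atom 14 (O): bond orders sum to 2 → 0 H
Lipinski HBD = 1.

1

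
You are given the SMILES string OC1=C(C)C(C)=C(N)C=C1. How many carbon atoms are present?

8

Count every carbon token in the SMILES (each C, including those in ring-closure positions and inside branches).
Carbon count: 8.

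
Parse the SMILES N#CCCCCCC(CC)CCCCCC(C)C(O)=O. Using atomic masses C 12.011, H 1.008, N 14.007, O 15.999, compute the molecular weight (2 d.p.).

First, the molecular formula is C17H31NO2 (counting implicit H from valence).
  C: 17 × 12.011 = 204.187
  H: 31 × 1.008 = 31.248
  N: 1 × 14.007 = 14.007
  O: 2 × 15.999 = 31.998
Sum: 17×12.011 + 31×1.008 + 1×14.007 + 2×15.999 = 281.440 → 281.44 g/mol.

281.44 g/mol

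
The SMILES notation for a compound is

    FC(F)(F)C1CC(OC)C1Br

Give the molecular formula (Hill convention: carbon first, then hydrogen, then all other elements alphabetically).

Walk through each heavy atom and fill implicit hydrogens from standard valence (C 4, N 3, O 2, S 2, halogen 1):
  atom 1: F (halogen, monovalent) → 0 H
  atom 2: C, bond orders sum to 4 (valence 4) → 0 H
  atom 3: F (halogen, monovalent) → 0 H
  atom 4: F (halogen, monovalent) → 0 H
  atom 5: C, bond orders sum to 3 (valence 4) → 1 H
  atom 6: C, bond orders sum to 2 (valence 4) → 2 H
  atom 7: C, bond orders sum to 3 (valence 4) → 1 H
  atom 8: O, bond orders sum to 2 (valence 2) → 0 H
  atom 9: C, bond orders sum to 1 (valence 4) → 3 H
  atom 10: C, bond orders sum to 3 (valence 4) → 1 H
  atom 11: Br (halogen, monovalent) → 0 H
Totals → C:6, H:8, Br:1, F:3, O:1.

C6H8BrF3O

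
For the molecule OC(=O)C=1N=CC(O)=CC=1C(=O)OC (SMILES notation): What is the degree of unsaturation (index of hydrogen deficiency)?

6

Molecular formula: C8H7NO5.
DoU = (2C + 2 + N − H − X) / 2, where X is the halogen count and O/S are ignored.
    = (2·8 + 2 + 1 − 7 − 0) / 2 = 12 / 2 = 6.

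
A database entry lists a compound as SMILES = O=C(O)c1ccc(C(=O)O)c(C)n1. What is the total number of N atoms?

1

Scan the SMILES for N atoms (remember two-letter symbols like Cl and Br are single atoms).
Nitrogen count: 1.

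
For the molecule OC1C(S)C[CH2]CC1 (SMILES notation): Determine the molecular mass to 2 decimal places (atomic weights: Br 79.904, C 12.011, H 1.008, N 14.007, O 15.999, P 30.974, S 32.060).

132.22 g/mol

First, the molecular formula is C6H12OS (counting implicit H from valence).
  C: 6 × 12.011 = 72.066
  H: 12 × 1.008 = 12.096
  O: 1 × 15.999 = 15.999
  S: 1 × 32.060 = 32.060
Sum: 6×12.011 + 12×1.008 + 1×15.999 + 1×32.060 = 132.221 → 132.22 g/mol.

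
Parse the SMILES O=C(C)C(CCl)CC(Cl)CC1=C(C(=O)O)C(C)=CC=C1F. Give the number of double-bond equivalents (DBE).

6

Degree of unsaturation = (number of rings) + (number of π bonds).
Ring closures in the SMILES: 1.
π bonds: 5 double bonds (each 1 DoU) → 5 DoU from unsaturation.
Total DoU = 1 + 5 = 6.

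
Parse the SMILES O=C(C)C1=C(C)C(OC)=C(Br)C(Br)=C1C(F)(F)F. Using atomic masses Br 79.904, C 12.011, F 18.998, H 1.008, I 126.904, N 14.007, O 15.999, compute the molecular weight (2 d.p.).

389.99 g/mol

First, the molecular formula is C11H9Br2F3O2 (counting implicit H from valence).
  Br: 2 × 79.904 = 159.808
  C: 11 × 12.011 = 132.121
  F: 3 × 18.998 = 56.994
  H: 9 × 1.008 = 9.072
  O: 2 × 15.999 = 31.998
Sum: 2×79.904 + 11×12.011 + 3×18.998 + 9×1.008 + 2×15.999 = 389.993 → 389.99 g/mol.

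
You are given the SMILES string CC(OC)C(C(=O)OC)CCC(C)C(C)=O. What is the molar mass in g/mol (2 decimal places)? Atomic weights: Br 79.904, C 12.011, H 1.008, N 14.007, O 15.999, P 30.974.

230.30 g/mol

First, the molecular formula is C12H22O4 (counting implicit H from valence).
  C: 12 × 12.011 = 144.132
  H: 22 × 1.008 = 22.176
  O: 4 × 15.999 = 63.996
Sum: 12×12.011 + 22×1.008 + 4×15.999 = 230.304 → 230.30 g/mol.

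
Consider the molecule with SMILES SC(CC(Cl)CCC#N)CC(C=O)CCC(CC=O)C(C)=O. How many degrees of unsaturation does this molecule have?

5

Molecular formula: C16H24ClNO3S.
DoU = (2C + 2 + N − H − X) / 2, where X is the halogen count and O/S are ignored.
    = (2·16 + 2 + 1 − 24 − 1) / 2 = 10 / 2 = 5.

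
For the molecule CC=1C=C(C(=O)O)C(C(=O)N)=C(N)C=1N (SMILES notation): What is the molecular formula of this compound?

C9H11N3O3

Walk through each heavy atom and fill implicit hydrogens from standard valence (C 4, N 3, O 2, S 2, halogen 1):
  atom 1: C, bond orders sum to 1 (valence 4) → 3 H
  atom 2: C, bond orders sum to 4 (valence 4) → 0 H
  atom 3: C, bond orders sum to 3 (valence 4) → 1 H
  atom 4: C, bond orders sum to 4 (valence 4) → 0 H
  atom 5: C, bond orders sum to 4 (valence 4) → 0 H
  atom 6: O, bond orders sum to 2 (valence 2) → 0 H
  atom 7: O, bond orders sum to 1 (valence 2) → 1 H
  atom 8: C, bond orders sum to 4 (valence 4) → 0 H
  atom 9: C, bond orders sum to 4 (valence 4) → 0 H
  atom 10: O, bond orders sum to 2 (valence 2) → 0 H
  atom 11: N, bond orders sum to 1 (valence 3) → 2 H
  atom 12: C, bond orders sum to 4 (valence 4) → 0 H
  atom 13: N, bond orders sum to 1 (valence 3) → 2 H
  atom 14: C, bond orders sum to 4 (valence 4) → 0 H
  atom 15: N, bond orders sum to 1 (valence 3) → 2 H
Totals → C:9, H:11, N:3, O:3.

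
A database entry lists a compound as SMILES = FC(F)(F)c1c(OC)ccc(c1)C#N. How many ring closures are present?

In SMILES, each pair of matching ring-closure digits denotes one ring-closing bond; the number of such bonds equals the number of independent rings.
Ring-closure bonds here: 1.

1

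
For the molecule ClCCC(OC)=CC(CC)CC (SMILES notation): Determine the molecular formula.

C10H19ClO

Walk through each heavy atom and fill implicit hydrogens from standard valence (C 4, N 3, O 2, S 2, halogen 1):
  atom 1: Cl (halogen, monovalent) → 0 H
  atom 2: C, bond orders sum to 2 (valence 4) → 2 H
  atom 3: C, bond orders sum to 2 (valence 4) → 2 H
  atom 4: C, bond orders sum to 4 (valence 4) → 0 H
  atom 5: O, bond orders sum to 2 (valence 2) → 0 H
  atom 6: C, bond orders sum to 1 (valence 4) → 3 H
  atom 7: C, bond orders sum to 3 (valence 4) → 1 H
  atom 8: C, bond orders sum to 3 (valence 4) → 1 H
  atom 9: C, bond orders sum to 2 (valence 4) → 2 H
  atom 10: C, bond orders sum to 1 (valence 4) → 3 H
  atom 11: C, bond orders sum to 2 (valence 4) → 2 H
  atom 12: C, bond orders sum to 1 (valence 4) → 3 H
Totals → C:10, H:19, Cl:1, O:1.
In Hill order: C10H19ClO.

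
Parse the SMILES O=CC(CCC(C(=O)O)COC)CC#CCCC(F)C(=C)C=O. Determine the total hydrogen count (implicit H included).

23

Walk through each heavy atom and fill implicit hydrogens from standard valence (C 4, N 3, O 2, S 2, halogen 1):
  atom 1: O, bond orders sum to 2 (valence 2) → 0 H
  atom 2: C, bond orders sum to 3 (valence 4) → 1 H
  atom 3: C, bond orders sum to 3 (valence 4) → 1 H
  atom 4: C, bond orders sum to 2 (valence 4) → 2 H
  atom 5: C, bond orders sum to 2 (valence 4) → 2 H
  atom 6: C, bond orders sum to 3 (valence 4) → 1 H
  atom 7: C, bond orders sum to 4 (valence 4) → 0 H
  atom 8: O, bond orders sum to 2 (valence 2) → 0 H
  atom 9: O, bond orders sum to 1 (valence 2) → 1 H
  atom 10: C, bond orders sum to 2 (valence 4) → 2 H
  atom 11: O, bond orders sum to 2 (valence 2) → 0 H
  atom 12: C, bond orders sum to 1 (valence 4) → 3 H
  atom 13: C, bond orders sum to 2 (valence 4) → 2 H
  atom 14: C, bond orders sum to 4 (valence 4) → 0 H
  atom 15: C, bond orders sum to 4 (valence 4) → 0 H
  atom 16: C, bond orders sum to 2 (valence 4) → 2 H
  atom 17: C, bond orders sum to 2 (valence 4) → 2 H
  atom 18: C, bond orders sum to 3 (valence 4) → 1 H
  atom 19: F (halogen, monovalent) → 0 H
  atom 20: C, bond orders sum to 4 (valence 4) → 0 H
  atom 21: C, bond orders sum to 2 (valence 4) → 2 H
  atom 22: C, bond orders sum to 3 (valence 4) → 1 H
  atom 23: O, bond orders sum to 2 (valence 2) → 0 H
Total hydrogens: 23.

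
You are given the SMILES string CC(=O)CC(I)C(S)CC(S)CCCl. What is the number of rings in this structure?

0

In SMILES, each pair of matching ring-closure digits denotes one ring-closing bond; the number of such bonds equals the number of independent rings.
Ring-closure bonds here: 0.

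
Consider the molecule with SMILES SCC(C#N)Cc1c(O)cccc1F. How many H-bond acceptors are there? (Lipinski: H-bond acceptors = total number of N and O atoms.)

2

N atoms: 1; O atoms: 1.
Lipinski HBA = 1 + 1 = 2.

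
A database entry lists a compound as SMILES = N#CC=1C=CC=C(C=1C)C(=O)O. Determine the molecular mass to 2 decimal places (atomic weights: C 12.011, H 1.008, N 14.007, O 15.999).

161.16 g/mol

First, the molecular formula is C9H7NO2 (counting implicit H from valence).
  C: 9 × 12.011 = 108.099
  H: 7 × 1.008 = 7.056
  N: 1 × 14.007 = 14.007
  O: 2 × 15.999 = 31.998
Sum: 9×12.011 + 7×1.008 + 1×14.007 + 2×15.999 = 161.160 → 161.16 g/mol.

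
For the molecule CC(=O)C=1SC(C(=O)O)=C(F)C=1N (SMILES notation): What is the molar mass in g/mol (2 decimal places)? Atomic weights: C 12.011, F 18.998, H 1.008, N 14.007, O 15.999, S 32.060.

First, the molecular formula is C7H6FNO3S (counting implicit H from valence).
  C: 7 × 12.011 = 84.077
  F: 1 × 18.998 = 18.998
  H: 6 × 1.008 = 6.048
  N: 1 × 14.007 = 14.007
  O: 3 × 15.999 = 47.997
  S: 1 × 32.060 = 32.060
Sum: 7×12.011 + 1×18.998 + 6×1.008 + 1×14.007 + 3×15.999 + 1×32.060 = 203.187 → 203.19 g/mol.

203.19 g/mol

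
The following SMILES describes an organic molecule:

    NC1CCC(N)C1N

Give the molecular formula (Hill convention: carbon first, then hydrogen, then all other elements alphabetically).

C5H13N3

Walk through each heavy atom and fill implicit hydrogens from standard valence (C 4, N 3, O 2, S 2, halogen 1):
  atom 1: N, bond orders sum to 1 (valence 3) → 2 H
  atom 2: C, bond orders sum to 3 (valence 4) → 1 H
  atom 3: C, bond orders sum to 2 (valence 4) → 2 H
  atom 4: C, bond orders sum to 2 (valence 4) → 2 H
  atom 5: C, bond orders sum to 3 (valence 4) → 1 H
  atom 6: N, bond orders sum to 1 (valence 3) → 2 H
  atom 7: C, bond orders sum to 3 (valence 4) → 1 H
  atom 8: N, bond orders sum to 1 (valence 3) → 2 H
Totals → C:5, H:13, N:3.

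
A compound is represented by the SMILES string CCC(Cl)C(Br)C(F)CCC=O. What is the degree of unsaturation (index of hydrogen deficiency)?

Molecular formula: C8H13BrClFO.
DoU = (2C + 2 + N − H − X) / 2, where X is the halogen count and O/S are ignored.
    = (2·8 + 2 + 0 − 13 − 3) / 2 = 2 / 2 = 1.

1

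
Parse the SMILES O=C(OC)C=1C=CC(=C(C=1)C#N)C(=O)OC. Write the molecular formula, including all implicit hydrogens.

Walk through each heavy atom and fill implicit hydrogens from standard valence (C 4, N 3, O 2, S 2, halogen 1):
  atom 1: O, bond orders sum to 2 (valence 2) → 0 H
  atom 2: C, bond orders sum to 4 (valence 4) → 0 H
  atom 3: O, bond orders sum to 2 (valence 2) → 0 H
  atom 4: C, bond orders sum to 1 (valence 4) → 3 H
  atom 5: C, bond orders sum to 4 (valence 4) → 0 H
  atom 6: C, bond orders sum to 3 (valence 4) → 1 H
  atom 7: C, bond orders sum to 3 (valence 4) → 1 H
  atom 8: C, bond orders sum to 4 (valence 4) → 0 H
  atom 9: C, bond orders sum to 4 (valence 4) → 0 H
  atom 10: C, bond orders sum to 3 (valence 4) → 1 H
  atom 11: C, bond orders sum to 4 (valence 4) → 0 H
  atom 12: N, bond orders sum to 3 (valence 3) → 0 H
  atom 13: C, bond orders sum to 4 (valence 4) → 0 H
  atom 14: O, bond orders sum to 2 (valence 2) → 0 H
  atom 15: O, bond orders sum to 2 (valence 2) → 0 H
  atom 16: C, bond orders sum to 1 (valence 4) → 3 H
Totals → C:11, H:9, N:1, O:4.

C11H9NO4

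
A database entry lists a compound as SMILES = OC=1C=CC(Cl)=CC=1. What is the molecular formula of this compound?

Walk through each heavy atom and fill implicit hydrogens from standard valence (C 4, N 3, O 2, S 2, halogen 1):
  atom 1: O, bond orders sum to 1 (valence 2) → 1 H
  atom 2: C, bond orders sum to 4 (valence 4) → 0 H
  atom 3: C, bond orders sum to 3 (valence 4) → 1 H
  atom 4: C, bond orders sum to 3 (valence 4) → 1 H
  atom 5: C, bond orders sum to 4 (valence 4) → 0 H
  atom 6: Cl (halogen, monovalent) → 0 H
  atom 7: C, bond orders sum to 3 (valence 4) → 1 H
  atom 8: C, bond orders sum to 3 (valence 4) → 1 H
Totals → C:6, H:5, Cl:1, O:1.
In Hill order: C6H5ClO.

C6H5ClO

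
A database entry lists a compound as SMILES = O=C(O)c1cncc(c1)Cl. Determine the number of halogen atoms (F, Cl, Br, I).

Halogen atoms appear at heavy-atom position 10 (1×Cl).
Other groups present: 1 carboxylic acid.
Halogen count: 1.

1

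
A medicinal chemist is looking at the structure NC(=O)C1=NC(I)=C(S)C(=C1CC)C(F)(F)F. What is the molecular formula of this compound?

Walk through each heavy atom and fill implicit hydrogens from standard valence (C 4, N 3, O 2, S 2, halogen 1):
  atom 1: N, bond orders sum to 1 (valence 3) → 2 H
  atom 2: C, bond orders sum to 4 (valence 4) → 0 H
  atom 3: O, bond orders sum to 2 (valence 2) → 0 H
  atom 4: C, bond orders sum to 4 (valence 4) → 0 H
  atom 5: N, bond orders sum to 3 (valence 3) → 0 H
  atom 6: C, bond orders sum to 4 (valence 4) → 0 H
  atom 7: I (halogen, monovalent) → 0 H
  atom 8: C, bond orders sum to 4 (valence 4) → 0 H
  atom 9: S, bond orders sum to 1 (valence 2) → 1 H
  atom 10: C, bond orders sum to 4 (valence 4) → 0 H
  atom 11: C, bond orders sum to 4 (valence 4) → 0 H
  atom 12: C, bond orders sum to 2 (valence 4) → 2 H
  atom 13: C, bond orders sum to 1 (valence 4) → 3 H
  atom 14: C, bond orders sum to 4 (valence 4) → 0 H
  atom 15: F (halogen, monovalent) → 0 H
  atom 16: F (halogen, monovalent) → 0 H
  atom 17: F (halogen, monovalent) → 0 H
Totals → C:9, H:8, F:3, I:1, N:2, O:1, S:1.

C9H8F3IN2OS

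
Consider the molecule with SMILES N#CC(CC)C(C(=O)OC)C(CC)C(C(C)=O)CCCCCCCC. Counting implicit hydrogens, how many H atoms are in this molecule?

Walk through each heavy atom and fill implicit hydrogens from standard valence (C 4, N 3, O 2, S 2, halogen 1):
  atom 1: N, bond orders sum to 3 (valence 3) → 0 H
  atom 2: C, bond orders sum to 4 (valence 4) → 0 H
  atom 3: C, bond orders sum to 3 (valence 4) → 1 H
  atom 4: C, bond orders sum to 2 (valence 4) → 2 H
  atom 5: C, bond orders sum to 1 (valence 4) → 3 H
  atom 6: C, bond orders sum to 3 (valence 4) → 1 H
  atom 7: C, bond orders sum to 4 (valence 4) → 0 H
  atom 8: O, bond orders sum to 2 (valence 2) → 0 H
  atom 9: O, bond orders sum to 2 (valence 2) → 0 H
  atom 10: C, bond orders sum to 1 (valence 4) → 3 H
  atom 11: C, bond orders sum to 3 (valence 4) → 1 H
  atom 12: C, bond orders sum to 2 (valence 4) → 2 H
  atom 13: C, bond orders sum to 1 (valence 4) → 3 H
  atom 14: C, bond orders sum to 3 (valence 4) → 1 H
  atom 15: C, bond orders sum to 4 (valence 4) → 0 H
  atom 16: C, bond orders sum to 1 (valence 4) → 3 H
  atom 17: O, bond orders sum to 2 (valence 2) → 0 H
  atom 18: C, bond orders sum to 2 (valence 4) → 2 H
  atom 19: C, bond orders sum to 2 (valence 4) → 2 H
  atom 20: C, bond orders sum to 2 (valence 4) → 2 H
  atom 21: C, bond orders sum to 2 (valence 4) → 2 H
  atom 22: C, bond orders sum to 2 (valence 4) → 2 H
  atom 23: C, bond orders sum to 2 (valence 4) → 2 H
  atom 24: C, bond orders sum to 2 (valence 4) → 2 H
  atom 25: C, bond orders sum to 1 (valence 4) → 3 H
Total hydrogens: 37.

37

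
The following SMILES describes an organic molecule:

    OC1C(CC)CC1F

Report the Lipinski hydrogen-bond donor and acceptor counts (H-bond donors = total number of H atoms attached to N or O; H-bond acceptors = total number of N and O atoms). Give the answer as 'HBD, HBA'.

Donors: find every N or O and count the H atoms it carries.
  atom 1 (O): bond orders sum to 1 → 1 H
Lipinski HBD = 1.
Acceptors: N atoms = 0, O atoms = 1 → HBA = 1.

1, 1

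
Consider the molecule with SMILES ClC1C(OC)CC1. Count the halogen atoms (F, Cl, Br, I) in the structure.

1

Halogen atoms appear at heavy-atom position 1 (1×Cl).
Other groups present: 1 ether.
Halogen count: 1.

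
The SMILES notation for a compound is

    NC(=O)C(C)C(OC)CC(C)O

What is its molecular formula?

Walk through each heavy atom and fill implicit hydrogens from standard valence (C 4, N 3, O 2, S 2, halogen 1):
  atom 1: N, bond orders sum to 1 (valence 3) → 2 H
  atom 2: C, bond orders sum to 4 (valence 4) → 0 H
  atom 3: O, bond orders sum to 2 (valence 2) → 0 H
  atom 4: C, bond orders sum to 3 (valence 4) → 1 H
  atom 5: C, bond orders sum to 1 (valence 4) → 3 H
  atom 6: C, bond orders sum to 3 (valence 4) → 1 H
  atom 7: O, bond orders sum to 2 (valence 2) → 0 H
  atom 8: C, bond orders sum to 1 (valence 4) → 3 H
  atom 9: C, bond orders sum to 2 (valence 4) → 2 H
  atom 10: C, bond orders sum to 3 (valence 4) → 1 H
  atom 11: C, bond orders sum to 1 (valence 4) → 3 H
  atom 12: O, bond orders sum to 1 (valence 2) → 1 H
Totals → C:8, H:17, N:1, O:3.

C8H17NO3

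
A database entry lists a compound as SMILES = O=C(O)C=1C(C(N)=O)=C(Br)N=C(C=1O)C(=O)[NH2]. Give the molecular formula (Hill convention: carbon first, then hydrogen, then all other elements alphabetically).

C8H6BrN3O5

Walk through each heavy atom and fill implicit hydrogens from standard valence (C 4, N 3, O 2, S 2, halogen 1):
  atom 1: O, bond orders sum to 2 (valence 2) → 0 H
  atom 2: C, bond orders sum to 4 (valence 4) → 0 H
  atom 3: O, bond orders sum to 1 (valence 2) → 1 H
  atom 4: C, bond orders sum to 4 (valence 4) → 0 H
  atom 5: C, bond orders sum to 4 (valence 4) → 0 H
  atom 6: C, bond orders sum to 4 (valence 4) → 0 H
  atom 7: N, bond orders sum to 1 (valence 3) → 2 H
  atom 8: O, bond orders sum to 2 (valence 2) → 0 H
  atom 9: C, bond orders sum to 4 (valence 4) → 0 H
  atom 10: Br (halogen, monovalent) → 0 H
  atom 11: N, bond orders sum to 3 (valence 3) → 0 H
  atom 12: C, bond orders sum to 4 (valence 4) → 0 H
  atom 13: C, bond orders sum to 4 (valence 4) → 0 H
  atom 14: O, bond orders sum to 1 (valence 2) → 1 H
  atom 15: C, bond orders sum to 4 (valence 4) → 0 H
  atom 16: O, bond orders sum to 2 (valence 2) → 0 H
  atom 17: N with explicit H count 2
Totals → C:8, H:6, Br:1, N:3, O:5.
In Hill order: C8H6BrN3O5.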